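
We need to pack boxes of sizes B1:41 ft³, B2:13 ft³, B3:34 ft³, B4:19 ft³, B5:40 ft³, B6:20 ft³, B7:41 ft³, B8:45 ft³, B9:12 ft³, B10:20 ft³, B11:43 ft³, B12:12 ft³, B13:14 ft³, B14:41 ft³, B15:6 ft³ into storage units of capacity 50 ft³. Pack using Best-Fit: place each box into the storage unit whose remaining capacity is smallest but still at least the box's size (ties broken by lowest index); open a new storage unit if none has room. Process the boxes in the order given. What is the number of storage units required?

10 storage units

Put B1 (41 ft³) in storage unit 1; 9 ft³ remain.
Put B2 (13 ft³) in storage unit 2; 37 ft³ remain.
Put B3 (34 ft³) in storage unit 2; 3 ft³ remain.
Put B4 (19 ft³) in storage unit 3; 31 ft³ remain.
Put B5 (40 ft³) in storage unit 4; 10 ft³ remain.
Put B6 (20 ft³) in storage unit 3; 11 ft³ remain.
Put B7 (41 ft³) in storage unit 5; 9 ft³ remain.
Put B8 (45 ft³) in storage unit 6; 5 ft³ remain.
Put B9 (12 ft³) in storage unit 7; 38 ft³ remain.
Put B10 (20 ft³) in storage unit 7; 18 ft³ remain.
Put B11 (43 ft³) in storage unit 8; 7 ft³ remain.
Put B12 (12 ft³) in storage unit 7; 6 ft³ remain.
Put B13 (14 ft³) in storage unit 9; 36 ft³ remain.
Put B14 (41 ft³) in storage unit 10; 9 ft³ remain.
Put B15 (6 ft³) in storage unit 7; 0 ft³ remain.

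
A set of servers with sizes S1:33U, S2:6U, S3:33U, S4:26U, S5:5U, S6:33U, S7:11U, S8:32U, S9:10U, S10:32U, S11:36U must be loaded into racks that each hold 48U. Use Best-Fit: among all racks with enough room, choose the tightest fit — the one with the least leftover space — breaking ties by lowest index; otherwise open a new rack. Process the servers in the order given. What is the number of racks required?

rack 1: place S1 (33U), 15U left
rack 1: place S2 (6U), 9U left
rack 2: place S3 (33U), 15U left
rack 3: place S4 (26U), 22U left
rack 1: place S5 (5U), 4U left
rack 4: place S6 (33U), 15U left
rack 2: place S7 (11U), 4U left
rack 5: place S8 (32U), 16U left
rack 4: place S9 (10U), 5U left
rack 6: place S10 (32U), 16U left
rack 7: place S11 (36U), 12U left
Final racks: [33,6,5] [33,11] [26] [33,10] [32] [32] [36].

7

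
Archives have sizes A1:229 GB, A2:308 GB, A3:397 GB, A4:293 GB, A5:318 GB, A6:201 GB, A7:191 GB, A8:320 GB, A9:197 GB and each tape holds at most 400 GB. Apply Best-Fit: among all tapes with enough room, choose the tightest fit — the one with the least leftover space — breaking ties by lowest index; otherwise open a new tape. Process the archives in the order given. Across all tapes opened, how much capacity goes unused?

A1 (229 GB) → tape 1 (remaining 171 GB)
A2 (308 GB) → tape 2 (remaining 92 GB)
A3 (397 GB) → tape 3 (remaining 3 GB)
A4 (293 GB) → tape 4 (remaining 107 GB)
A5 (318 GB) → tape 5 (remaining 82 GB)
A6 (201 GB) → tape 6 (remaining 199 GB)
A7 (191 GB) → tape 6 (remaining 8 GB)
A8 (320 GB) → tape 7 (remaining 80 GB)
A9 (197 GB) → tape 8 (remaining 203 GB)
8 tapes × 400 GB = 3200 GB; used 2454 GB; unused 746 GB.

746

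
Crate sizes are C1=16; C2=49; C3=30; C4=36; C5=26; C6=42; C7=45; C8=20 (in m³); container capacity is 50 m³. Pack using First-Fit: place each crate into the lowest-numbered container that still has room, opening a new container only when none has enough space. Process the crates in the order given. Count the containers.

C1 (16 m³) → container 1 (remaining 34 m³)
C2 (49 m³) → container 2 (remaining 1 m³)
C3 (30 m³) → container 1 (remaining 4 m³)
C4 (36 m³) → container 3 (remaining 14 m³)
C5 (26 m³) → container 4 (remaining 24 m³)
C6 (42 m³) → container 5 (remaining 8 m³)
C7 (45 m³) → container 6 (remaining 5 m³)
C8 (20 m³) → container 4 (remaining 4 m³)

6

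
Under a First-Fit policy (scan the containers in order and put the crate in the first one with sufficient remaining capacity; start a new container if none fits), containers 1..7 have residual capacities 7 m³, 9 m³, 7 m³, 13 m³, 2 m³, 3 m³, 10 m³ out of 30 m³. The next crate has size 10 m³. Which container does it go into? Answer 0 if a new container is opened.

Containers with room: container 4 (13 m³), container 7 (10 m³).
The first with room is container 4.

4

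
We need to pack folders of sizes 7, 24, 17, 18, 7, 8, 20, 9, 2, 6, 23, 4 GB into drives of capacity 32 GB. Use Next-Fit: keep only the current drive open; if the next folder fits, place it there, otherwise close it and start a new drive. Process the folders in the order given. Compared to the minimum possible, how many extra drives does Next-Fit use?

1

Next-Fit: [7,24] [17] [18,7] [8,20] [9,2,6] [23,4] → 6 drives.
Total size 145 GB; any packing needs at least ⌈145/32⌉ = 5 drives.
An optimal packing achieves that bound: [24,8] [23,9] [20,7,4] [18,7,6] [17,2] → 5 drives.
Excess: 6 − 5 = 1.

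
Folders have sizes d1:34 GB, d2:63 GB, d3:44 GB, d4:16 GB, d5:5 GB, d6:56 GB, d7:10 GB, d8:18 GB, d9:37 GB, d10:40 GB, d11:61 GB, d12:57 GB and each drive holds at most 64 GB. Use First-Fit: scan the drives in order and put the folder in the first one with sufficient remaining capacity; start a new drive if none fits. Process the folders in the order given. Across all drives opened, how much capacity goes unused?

Put d1 (34 GB) in drive 1; 30 GB remain.
Put d2 (63 GB) in drive 2; 1 GB remain.
Put d3 (44 GB) in drive 3; 20 GB remain.
Put d4 (16 GB) in drive 1; 14 GB remain.
Put d5 (5 GB) in drive 1; 9 GB remain.
Put d6 (56 GB) in drive 4; 8 GB remain.
Put d7 (10 GB) in drive 3; 10 GB remain.
Put d8 (18 GB) in drive 5; 46 GB remain.
Put d9 (37 GB) in drive 5; 9 GB remain.
Put d10 (40 GB) in drive 6; 24 GB remain.
Put d11 (61 GB) in drive 7; 3 GB remain.
Put d12 (57 GB) in drive 8; 7 GB remain.
8 drives × 64 GB = 512 GB; used 441 GB; unused 71 GB.

71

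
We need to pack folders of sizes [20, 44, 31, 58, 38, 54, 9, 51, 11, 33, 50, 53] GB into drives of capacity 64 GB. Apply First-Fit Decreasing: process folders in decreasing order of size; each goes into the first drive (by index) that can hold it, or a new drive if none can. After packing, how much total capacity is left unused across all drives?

60

Sorted descending: 58, 54, 53, 51, 50, 44, 38, 33, 31, 20, 11, 9.
58 GB → drive 1 (remaining 6 GB)
54 GB → drive 2 (remaining 10 GB)
53 GB → drive 3 (remaining 11 GB)
51 GB → drive 4 (remaining 13 GB)
50 GB → drive 5 (remaining 14 GB)
44 GB → drive 6 (remaining 20 GB)
38 GB → drive 7 (remaining 26 GB)
33 GB → drive 8 (remaining 31 GB)
31 GB → drive 8 (remaining 0 GB)
20 GB → drive 6 (remaining 0 GB)
11 GB → drive 3 (remaining 0 GB)
9 GB → drive 2 (remaining 1 GB)
8 drives × 64 GB = 512 GB; used 452 GB; unused 60 GB.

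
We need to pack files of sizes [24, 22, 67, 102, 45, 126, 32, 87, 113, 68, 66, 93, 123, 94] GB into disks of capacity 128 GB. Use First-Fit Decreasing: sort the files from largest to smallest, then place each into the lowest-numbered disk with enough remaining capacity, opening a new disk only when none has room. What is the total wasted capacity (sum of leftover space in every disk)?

Sorted descending: 126, 123, 113, 102, 94, 93, 87, 68, 67, 66, 45, 32, 24, 22.
Put 126 GB in disk 1; 2 GB remain.
Put 123 GB in disk 2; 5 GB remain.
Put 113 GB in disk 3; 15 GB remain.
Put 102 GB in disk 4; 26 GB remain.
Put 94 GB in disk 5; 34 GB remain.
Put 93 GB in disk 6; 35 GB remain.
Put 87 GB in disk 7; 41 GB remain.
Put 68 GB in disk 8; 60 GB remain.
Put 67 GB in disk 9; 61 GB remain.
Put 66 GB in disk 10; 62 GB remain.
Put 45 GB in disk 8; 15 GB remain.
Put 32 GB in disk 5; 2 GB remain.
Put 24 GB in disk 4; 2 GB remain.
Put 22 GB in disk 6; 13 GB remain.
10 disks × 128 GB = 1280 GB; used 1062 GB; unused 218 GB.

218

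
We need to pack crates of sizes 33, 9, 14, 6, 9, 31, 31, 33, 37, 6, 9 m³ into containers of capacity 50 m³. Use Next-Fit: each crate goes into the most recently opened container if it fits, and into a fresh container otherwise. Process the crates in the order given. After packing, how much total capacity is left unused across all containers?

132

container 1: place 33 m³, 17 m³ left
container 1: place 9 m³, 8 m³ left
container 2: place 14 m³, 36 m³ left
container 2: place 6 m³, 30 m³ left
container 2: place 9 m³, 21 m³ left
container 3: place 31 m³, 19 m³ left
container 4: place 31 m³, 19 m³ left
container 5: place 33 m³, 17 m³ left
container 6: place 37 m³, 13 m³ left
container 6: place 6 m³, 7 m³ left
container 7: place 9 m³, 41 m³ left
7 containers × 50 m³ = 350 m³; used 218 m³; unused 132 m³.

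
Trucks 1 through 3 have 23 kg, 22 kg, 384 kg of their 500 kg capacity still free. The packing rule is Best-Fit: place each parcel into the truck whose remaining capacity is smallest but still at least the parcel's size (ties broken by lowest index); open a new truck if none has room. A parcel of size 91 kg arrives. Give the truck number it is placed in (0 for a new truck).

3

Trucks with room: truck 3 (384 kg).
Tightest fit is truck 3 with 384 kg free.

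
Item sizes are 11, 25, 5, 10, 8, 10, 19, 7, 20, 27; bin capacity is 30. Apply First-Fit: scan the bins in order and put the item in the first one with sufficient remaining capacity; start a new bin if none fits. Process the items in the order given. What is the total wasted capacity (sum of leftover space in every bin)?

11 → bin 1 (remaining 19)
25 → bin 2 (remaining 5)
5 → bin 1 (remaining 14)
10 → bin 1 (remaining 4)
8 → bin 3 (remaining 22)
10 → bin 3 (remaining 12)
19 → bin 4 (remaining 11)
7 → bin 3 (remaining 5)
20 → bin 5 (remaining 10)
27 → bin 6 (remaining 3)
6 bins × 30 = 180; used 142; unused 38.

38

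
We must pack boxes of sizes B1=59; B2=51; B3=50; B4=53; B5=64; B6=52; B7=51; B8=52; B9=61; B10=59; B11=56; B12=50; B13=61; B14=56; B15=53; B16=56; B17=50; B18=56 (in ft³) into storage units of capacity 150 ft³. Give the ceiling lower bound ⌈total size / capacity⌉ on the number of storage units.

7

Total size = 59 + 51 + 50 + 53 + 64 + 52 + 51 + 52 + 61 + 59 + 56 + 50 + 61 + 56 + 53 + 56 + 50 + 56 = 990 ft³.
⌈990 / 150⌉ = 7.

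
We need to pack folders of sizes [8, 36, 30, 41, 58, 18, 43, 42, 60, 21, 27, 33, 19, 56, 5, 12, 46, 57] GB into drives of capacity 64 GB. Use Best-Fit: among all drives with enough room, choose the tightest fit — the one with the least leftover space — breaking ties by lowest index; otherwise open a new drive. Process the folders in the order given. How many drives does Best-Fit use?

11

drive 1: place 8 GB, 56 GB left
drive 1: place 36 GB, 20 GB left
drive 2: place 30 GB, 34 GB left
drive 3: place 41 GB, 23 GB left
drive 4: place 58 GB, 6 GB left
drive 1: place 18 GB, 2 GB left
drive 5: place 43 GB, 21 GB left
drive 6: place 42 GB, 22 GB left
drive 7: place 60 GB, 4 GB left
drive 5: place 21 GB, 0 GB left
drive 2: place 27 GB, 7 GB left
drive 8: place 33 GB, 31 GB left
drive 6: place 19 GB, 3 GB left
drive 9: place 56 GB, 8 GB left
drive 4: place 5 GB, 1 GB left
drive 3: place 12 GB, 11 GB left
drive 10: place 46 GB, 18 GB left
drive 11: place 57 GB, 7 GB left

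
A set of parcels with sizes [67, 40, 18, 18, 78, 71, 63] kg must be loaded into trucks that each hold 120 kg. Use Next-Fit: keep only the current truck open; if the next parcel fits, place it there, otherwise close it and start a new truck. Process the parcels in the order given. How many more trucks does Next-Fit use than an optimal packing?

Next-Fit: [67,40] [18,18,78] [71] [63] → 4 trucks.
4 parcels exceed 60 kg (half the capacity), and no two of those can share a truck, so at least 4 trucks are needed.
So 4 is already optimal.

0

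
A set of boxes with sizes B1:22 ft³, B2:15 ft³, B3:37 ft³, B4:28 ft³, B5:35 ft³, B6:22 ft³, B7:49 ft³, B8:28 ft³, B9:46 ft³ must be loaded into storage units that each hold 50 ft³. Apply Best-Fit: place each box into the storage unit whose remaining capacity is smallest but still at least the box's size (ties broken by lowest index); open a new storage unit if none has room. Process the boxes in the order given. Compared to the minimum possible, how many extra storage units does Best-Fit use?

1

Best-Fit: [22,15] [37] [28,22] [35] [49] [28] [46] → 7 storage units.
Total size 282 ft³; any packing needs at least ⌈282/50⌉ = 6 storage units.
An optimal packing achieves that bound: [49] [46] [37] [35,15] [28,22] [28,22] → 6 storage units.
Excess: 7 − 6 = 1.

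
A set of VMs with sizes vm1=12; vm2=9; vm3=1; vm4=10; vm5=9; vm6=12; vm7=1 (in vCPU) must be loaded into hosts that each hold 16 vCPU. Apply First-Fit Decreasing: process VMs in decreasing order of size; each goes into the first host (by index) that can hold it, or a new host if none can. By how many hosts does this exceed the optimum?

0

First-Fit Decreasing: [12,1,1] [12] [10] [9] [9] → 5 hosts.
5 VMs exceed 8 vCPU (half the capacity), and no two of those can share a host, so at least 5 hosts are needed.
So 5 is already optimal.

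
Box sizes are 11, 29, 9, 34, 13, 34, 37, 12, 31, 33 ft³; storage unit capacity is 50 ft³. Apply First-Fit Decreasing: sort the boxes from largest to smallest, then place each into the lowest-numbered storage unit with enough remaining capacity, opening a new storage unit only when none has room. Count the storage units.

Sorted descending: 37, 34, 34, 33, 31, 29, 13, 12, 11, 9.
37 ft³ → storage unit 1 (remaining 13 ft³)
34 ft³ → storage unit 2 (remaining 16 ft³)
34 ft³ → storage unit 3 (remaining 16 ft³)
33 ft³ → storage unit 4 (remaining 17 ft³)
31 ft³ → storage unit 5 (remaining 19 ft³)
29 ft³ → storage unit 6 (remaining 21 ft³)
13 ft³ → storage unit 1 (remaining 0 ft³)
12 ft³ → storage unit 2 (remaining 4 ft³)
11 ft³ → storage unit 3 (remaining 5 ft³)
9 ft³ → storage unit 4 (remaining 8 ft³)
Final storage units: [37,13] [34,12] [34,11] [33,9] [31] [29].

6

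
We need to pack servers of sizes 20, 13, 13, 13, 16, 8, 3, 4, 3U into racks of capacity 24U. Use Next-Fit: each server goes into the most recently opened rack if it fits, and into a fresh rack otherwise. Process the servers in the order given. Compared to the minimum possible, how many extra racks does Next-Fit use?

1

Next-Fit: [20] [13] [13] [13] [16,8] [3,4,3] → 6 racks.
5 servers exceed 12U (half the capacity), and no two of those can share a rack, so at least 5 racks are needed.
An optimal packing achieves that bound: [20,4] [16,8] [13,3,3] [13] [13] → 5 racks.
Excess: 6 − 5 = 1.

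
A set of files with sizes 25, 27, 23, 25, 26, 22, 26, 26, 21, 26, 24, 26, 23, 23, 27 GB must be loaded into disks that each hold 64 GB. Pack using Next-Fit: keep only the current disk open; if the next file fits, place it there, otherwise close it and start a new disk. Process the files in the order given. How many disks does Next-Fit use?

8

disk 1: place 25 GB, 39 GB left
disk 1: place 27 GB, 12 GB left
disk 2: place 23 GB, 41 GB left
disk 2: place 25 GB, 16 GB left
disk 3: place 26 GB, 38 GB left
disk 3: place 22 GB, 16 GB left
disk 4: place 26 GB, 38 GB left
disk 4: place 26 GB, 12 GB left
disk 5: place 21 GB, 43 GB left
disk 5: place 26 GB, 17 GB left
disk 6: place 24 GB, 40 GB left
disk 6: place 26 GB, 14 GB left
disk 7: place 23 GB, 41 GB left
disk 7: place 23 GB, 18 GB left
disk 8: place 27 GB, 37 GB left
Final disks: [25,27] [23,25] [26,22] [26,26] [21,26] [24,26] [23,23] [27].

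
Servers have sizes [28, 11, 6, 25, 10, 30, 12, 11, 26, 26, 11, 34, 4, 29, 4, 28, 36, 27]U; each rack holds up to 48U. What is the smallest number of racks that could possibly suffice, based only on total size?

Total size = 28 + 11 + 6 + 25 + 10 + 30 + 12 + 11 + 26 + 26 + 11 + 34 + 4 + 29 + 4 + 28 + 36 + 27 = 358U.
⌈358 / 48⌉ = 8.

8 racks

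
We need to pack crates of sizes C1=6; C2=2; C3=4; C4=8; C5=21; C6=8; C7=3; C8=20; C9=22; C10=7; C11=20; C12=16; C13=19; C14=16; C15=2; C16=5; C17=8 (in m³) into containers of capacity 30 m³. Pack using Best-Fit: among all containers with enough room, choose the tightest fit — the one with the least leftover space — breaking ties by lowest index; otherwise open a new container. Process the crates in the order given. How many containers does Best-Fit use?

8 containers

container 1: place C1 (6 m³), 24 m³ left
container 1: place C2 (2 m³), 22 m³ left
container 1: place C3 (4 m³), 18 m³ left
container 1: place C4 (8 m³), 10 m³ left
container 2: place C5 (21 m³), 9 m³ left
container 2: place C6 (8 m³), 1 m³ left
container 1: place C7 (3 m³), 7 m³ left
container 3: place C8 (20 m³), 10 m³ left
container 4: place C9 (22 m³), 8 m³ left
container 1: place C10 (7 m³), 0 m³ left
container 5: place C11 (20 m³), 10 m³ left
container 6: place C12 (16 m³), 14 m³ left
container 7: place C13 (19 m³), 11 m³ left
container 8: place C14 (16 m³), 14 m³ left
container 4: place C15 (2 m³), 6 m³ left
container 4: place C16 (5 m³), 1 m³ left
container 3: place C17 (8 m³), 2 m³ left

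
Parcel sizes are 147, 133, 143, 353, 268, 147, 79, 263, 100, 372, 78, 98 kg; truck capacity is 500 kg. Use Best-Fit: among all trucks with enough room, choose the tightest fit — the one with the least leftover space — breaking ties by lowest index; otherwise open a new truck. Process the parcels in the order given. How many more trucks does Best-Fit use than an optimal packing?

0

Best-Fit: [147,133,143] [353,147] [268,79,100] [263,98] [372,78] → 5 trucks.
Total size 2181 kg; any packing needs at least ⌈2181/500⌉ = 5 trucks.
So 5 is already optimal.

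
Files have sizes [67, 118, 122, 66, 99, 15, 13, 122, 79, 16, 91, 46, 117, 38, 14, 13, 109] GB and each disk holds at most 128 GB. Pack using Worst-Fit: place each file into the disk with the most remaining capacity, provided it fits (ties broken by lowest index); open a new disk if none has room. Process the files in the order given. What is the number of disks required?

disk 1: place 67 GB, 61 GB left
disk 2: place 118 GB, 10 GB left
disk 3: place 122 GB, 6 GB left
disk 4: place 66 GB, 62 GB left
disk 5: place 99 GB, 29 GB left
disk 4: place 15 GB, 47 GB left
disk 1: place 13 GB, 48 GB left
disk 6: place 122 GB, 6 GB left
disk 7: place 79 GB, 49 GB left
disk 7: place 16 GB, 33 GB left
disk 8: place 91 GB, 37 GB left
disk 1: place 46 GB, 2 GB left
disk 9: place 117 GB, 11 GB left
disk 4: place 38 GB, 9 GB left
disk 8: place 14 GB, 23 GB left
disk 7: place 13 GB, 20 GB left
disk 10: place 109 GB, 19 GB left

10 disks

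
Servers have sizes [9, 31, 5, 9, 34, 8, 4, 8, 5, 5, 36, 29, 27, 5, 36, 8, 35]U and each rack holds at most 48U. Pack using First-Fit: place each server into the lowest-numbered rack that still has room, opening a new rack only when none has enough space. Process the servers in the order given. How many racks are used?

Put 9U in rack 1; 39U remain.
Put 31U in rack 1; 8U remain.
Put 5U in rack 1; 3U remain.
Put 9U in rack 2; 39U remain.
Put 34U in rack 2; 5U remain.
Put 8U in rack 3; 40U remain.
Put 4U in rack 2; 1U remain.
Put 8U in rack 3; 32U remain.
Put 5U in rack 3; 27U remain.
Put 5U in rack 3; 22U remain.
Put 36U in rack 4; 12U remain.
Put 29U in rack 5; 19U remain.
Put 27U in rack 6; 21U remain.
Put 5U in rack 3; 17U remain.
Put 36U in rack 7; 12U remain.
Put 8U in rack 3; 9U remain.
Put 35U in rack 8; 13U remain.
Final racks: [9,31,5] [9,34,4] [8,8,5,5,5,8] [36] [29] [27] [36] [35].

8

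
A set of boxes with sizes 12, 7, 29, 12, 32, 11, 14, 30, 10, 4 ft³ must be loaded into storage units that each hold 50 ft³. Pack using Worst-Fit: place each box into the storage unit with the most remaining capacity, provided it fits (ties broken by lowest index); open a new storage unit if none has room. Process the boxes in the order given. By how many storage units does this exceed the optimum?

Worst-Fit: [12,7,29] [12,32] [11,14,10] [30,4] → 4 storage units.
Total size 161 ft³; any packing needs at least ⌈161/50⌉ = 4 storage units.
So 4 is already optimal.

0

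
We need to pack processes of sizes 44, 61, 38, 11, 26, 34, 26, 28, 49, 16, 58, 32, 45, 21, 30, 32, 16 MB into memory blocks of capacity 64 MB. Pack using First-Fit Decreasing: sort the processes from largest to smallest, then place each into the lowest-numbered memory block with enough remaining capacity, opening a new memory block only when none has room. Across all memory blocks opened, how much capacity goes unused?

73

Sorted descending: 61, 58, 49, 45, 44, 38, 34, 32, 32, 30, 28, 26, 26, 21, 16, 16, 11.
61 MB → memory block 1 (remaining 3 MB)
58 MB → memory block 2 (remaining 6 MB)
49 MB → memory block 3 (remaining 15 MB)
45 MB → memory block 4 (remaining 19 MB)
44 MB → memory block 5 (remaining 20 MB)
38 MB → memory block 6 (remaining 26 MB)
34 MB → memory block 7 (remaining 30 MB)
32 MB → memory block 8 (remaining 32 MB)
32 MB → memory block 8 (remaining 0 MB)
30 MB → memory block 7 (remaining 0 MB)
28 MB → memory block 9 (remaining 36 MB)
26 MB → memory block 6 (remaining 0 MB)
26 MB → memory block 9 (remaining 10 MB)
21 MB → memory block 10 (remaining 43 MB)
16 MB → memory block 4 (remaining 3 MB)
16 MB → memory block 5 (remaining 4 MB)
11 MB → memory block 3 (remaining 4 MB)
10 memory blocks × 64 MB = 640 MB; used 567 MB; unused 73 MB.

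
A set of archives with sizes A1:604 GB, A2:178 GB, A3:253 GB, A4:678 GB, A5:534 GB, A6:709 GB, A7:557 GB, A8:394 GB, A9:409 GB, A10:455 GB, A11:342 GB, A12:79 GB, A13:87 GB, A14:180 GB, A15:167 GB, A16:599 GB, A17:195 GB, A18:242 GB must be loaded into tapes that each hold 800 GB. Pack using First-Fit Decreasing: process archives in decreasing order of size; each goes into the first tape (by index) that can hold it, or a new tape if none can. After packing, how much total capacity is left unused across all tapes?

Sorted descending: 709, 678, 604, 599, 557, 534, 455, 409, 394, 342, 253, 242, 195, 180, 178, 167, 87, 79.
709 GB → tape 1 (remaining 91 GB)
678 GB → tape 2 (remaining 122 GB)
604 GB → tape 3 (remaining 196 GB)
599 GB → tape 4 (remaining 201 GB)
557 GB → tape 5 (remaining 243 GB)
534 GB → tape 6 (remaining 266 GB)
455 GB → tape 7 (remaining 345 GB)
409 GB → tape 8 (remaining 391 GB)
394 GB → tape 9 (remaining 406 GB)
342 GB → tape 7 (remaining 3 GB)
253 GB → tape 6 (remaining 13 GB)
242 GB → tape 5 (remaining 1 GB)
195 GB → tape 3 (remaining 1 GB)
180 GB → tape 4 (remaining 21 GB)
178 GB → tape 8 (remaining 213 GB)
167 GB → tape 8 (remaining 46 GB)
87 GB → tape 1 (remaining 4 GB)
79 GB → tape 2 (remaining 43 GB)
9 tapes × 800 GB = 7200 GB; used 6662 GB; unused 538 GB.

538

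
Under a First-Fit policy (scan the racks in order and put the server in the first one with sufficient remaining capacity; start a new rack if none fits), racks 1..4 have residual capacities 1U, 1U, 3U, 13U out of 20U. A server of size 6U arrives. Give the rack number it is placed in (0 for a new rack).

4

Racks with room: rack 4 (13U).
The first with room is rack 4.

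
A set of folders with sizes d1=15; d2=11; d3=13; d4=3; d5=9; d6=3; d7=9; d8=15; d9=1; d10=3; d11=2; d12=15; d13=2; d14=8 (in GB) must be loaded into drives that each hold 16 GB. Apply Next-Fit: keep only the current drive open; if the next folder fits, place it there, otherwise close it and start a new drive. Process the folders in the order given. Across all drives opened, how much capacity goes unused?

35

d1 (15 GB) → drive 1 (remaining 1 GB)
d2 (11 GB) → drive 2 (remaining 5 GB)
d3 (13 GB) → drive 3 (remaining 3 GB)
d4 (3 GB) → drive 3 (remaining 0 GB)
d5 (9 GB) → drive 4 (remaining 7 GB)
d6 (3 GB) → drive 4 (remaining 4 GB)
d7 (9 GB) → drive 5 (remaining 7 GB)
d8 (15 GB) → drive 6 (remaining 1 GB)
d9 (1 GB) → drive 6 (remaining 0 GB)
d10 (3 GB) → drive 7 (remaining 13 GB)
d11 (2 GB) → drive 7 (remaining 11 GB)
d12 (15 GB) → drive 8 (remaining 1 GB)
d13 (2 GB) → drive 9 (remaining 14 GB)
d14 (8 GB) → drive 9 (remaining 6 GB)
9 drives × 16 GB = 144 GB; used 109 GB; unused 35 GB.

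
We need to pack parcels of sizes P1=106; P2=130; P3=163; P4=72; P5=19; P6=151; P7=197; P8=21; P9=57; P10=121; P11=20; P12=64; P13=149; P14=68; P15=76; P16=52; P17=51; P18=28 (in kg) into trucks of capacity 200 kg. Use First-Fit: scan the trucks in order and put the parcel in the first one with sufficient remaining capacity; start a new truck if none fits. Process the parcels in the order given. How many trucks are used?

Put P1 (106 kg) in truck 1; 94 kg remain.
Put P2 (130 kg) in truck 2; 70 kg remain.
Put P3 (163 kg) in truck 3; 37 kg remain.
Put P4 (72 kg) in truck 1; 22 kg remain.
Put P5 (19 kg) in truck 1; 3 kg remain.
Put P6 (151 kg) in truck 4; 49 kg remain.
Put P7 (197 kg) in truck 5; 3 kg remain.
Put P8 (21 kg) in truck 2; 49 kg remain.
Put P9 (57 kg) in truck 6; 143 kg remain.
Put P10 (121 kg) in truck 6; 22 kg remain.
Put P11 (20 kg) in truck 2; 29 kg remain.
Put P12 (64 kg) in truck 7; 136 kg remain.
Put P13 (149 kg) in truck 8; 51 kg remain.
Put P14 (68 kg) in truck 7; 68 kg remain.
Put P15 (76 kg) in truck 9; 124 kg remain.
Put P16 (52 kg) in truck 7; 16 kg remain.
Put P17 (51 kg) in truck 8; 0 kg remain.
Put P18 (28 kg) in truck 2; 1 kg remain.

9 trucks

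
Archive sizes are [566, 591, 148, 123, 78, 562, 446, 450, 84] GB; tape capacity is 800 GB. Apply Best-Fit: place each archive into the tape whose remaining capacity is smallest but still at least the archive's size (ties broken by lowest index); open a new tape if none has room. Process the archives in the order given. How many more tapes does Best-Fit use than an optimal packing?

0

Best-Fit: [566,123,78] [591,148] [562,84] [446] [450] → 5 tapes.
5 archives exceed 400 GB (half the capacity), and no two of those can share a tape, so at least 5 tapes are needed.
So 5 is already optimal.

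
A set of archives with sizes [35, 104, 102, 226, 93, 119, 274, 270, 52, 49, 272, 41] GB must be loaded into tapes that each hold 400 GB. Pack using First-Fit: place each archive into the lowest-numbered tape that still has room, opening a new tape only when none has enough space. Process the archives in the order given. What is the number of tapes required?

35 GB → tape 1 (remaining 365 GB)
104 GB → tape 1 (remaining 261 GB)
102 GB → tape 1 (remaining 159 GB)
226 GB → tape 2 (remaining 174 GB)
93 GB → tape 1 (remaining 66 GB)
119 GB → tape 2 (remaining 55 GB)
274 GB → tape 3 (remaining 126 GB)
270 GB → tape 4 (remaining 130 GB)
52 GB → tape 1 (remaining 14 GB)
49 GB → tape 2 (remaining 6 GB)
272 GB → tape 5 (remaining 128 GB)
41 GB → tape 3 (remaining 85 GB)

5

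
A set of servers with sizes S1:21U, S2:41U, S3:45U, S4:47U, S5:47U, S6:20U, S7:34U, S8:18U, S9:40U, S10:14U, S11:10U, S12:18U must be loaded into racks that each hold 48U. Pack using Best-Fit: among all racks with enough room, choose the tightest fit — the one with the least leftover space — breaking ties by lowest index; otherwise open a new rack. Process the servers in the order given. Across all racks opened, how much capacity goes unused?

S1 (21U) → rack 1 (remaining 27U)
S2 (41U) → rack 2 (remaining 7U)
S3 (45U) → rack 3 (remaining 3U)
S4 (47U) → rack 4 (remaining 1U)
S5 (47U) → rack 5 (remaining 1U)
S6 (20U) → rack 1 (remaining 7U)
S7 (34U) → rack 6 (remaining 14U)
S8 (18U) → rack 7 (remaining 30U)
S9 (40U) → rack 8 (remaining 8U)
S10 (14U) → rack 6 (remaining 0U)
S11 (10U) → rack 7 (remaining 20U)
S12 (18U) → rack 7 (remaining 2U)
8 racks × 48U = 384U; used 355U; unused 29U.

29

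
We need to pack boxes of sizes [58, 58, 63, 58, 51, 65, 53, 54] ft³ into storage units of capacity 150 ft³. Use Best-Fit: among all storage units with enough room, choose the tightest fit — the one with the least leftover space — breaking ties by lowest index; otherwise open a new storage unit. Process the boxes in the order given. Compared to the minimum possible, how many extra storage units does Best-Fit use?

Best-Fit: [58,58] [63,58] [51,65] [53,54] → 4 storage units.
Total size 460 ft³; any packing needs at least ⌈460/150⌉ = 4 storage units.
So 4 is already optimal.

0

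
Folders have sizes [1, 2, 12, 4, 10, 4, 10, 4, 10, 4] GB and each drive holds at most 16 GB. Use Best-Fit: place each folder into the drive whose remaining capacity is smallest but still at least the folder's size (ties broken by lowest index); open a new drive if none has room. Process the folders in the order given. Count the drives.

5

drive 1: place 1 GB, 15 GB left
drive 1: place 2 GB, 13 GB left
drive 1: place 12 GB, 1 GB left
drive 2: place 4 GB, 12 GB left
drive 2: place 10 GB, 2 GB left
drive 3: place 4 GB, 12 GB left
drive 3: place 10 GB, 2 GB left
drive 4: place 4 GB, 12 GB left
drive 4: place 10 GB, 2 GB left
drive 5: place 4 GB, 12 GB left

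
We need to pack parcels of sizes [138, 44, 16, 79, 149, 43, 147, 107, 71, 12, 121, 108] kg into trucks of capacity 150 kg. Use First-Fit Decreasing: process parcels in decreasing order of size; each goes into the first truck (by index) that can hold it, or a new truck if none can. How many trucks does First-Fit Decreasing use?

Sorted descending: 149, 147, 138, 121, 108, 107, 79, 71, 44, 43, 16, 12.
truck 1: place 149 kg, 1 kg left
truck 2: place 147 kg, 3 kg left
truck 3: place 138 kg, 12 kg left
truck 4: place 121 kg, 29 kg left
truck 5: place 108 kg, 42 kg left
truck 6: place 107 kg, 43 kg left
truck 7: place 79 kg, 71 kg left
truck 7: place 71 kg, 0 kg left
truck 8: place 44 kg, 106 kg left
truck 6: place 43 kg, 0 kg left
truck 4: place 16 kg, 13 kg left
truck 3: place 12 kg, 0 kg left

8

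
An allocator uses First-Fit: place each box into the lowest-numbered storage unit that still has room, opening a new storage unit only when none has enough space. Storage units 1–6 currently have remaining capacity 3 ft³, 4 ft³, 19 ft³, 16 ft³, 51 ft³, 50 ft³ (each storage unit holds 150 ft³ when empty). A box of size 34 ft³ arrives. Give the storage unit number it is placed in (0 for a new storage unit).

Storage units with room: storage unit 5 (51 ft³), storage unit 6 (50 ft³).
The first with room is storage unit 5.

5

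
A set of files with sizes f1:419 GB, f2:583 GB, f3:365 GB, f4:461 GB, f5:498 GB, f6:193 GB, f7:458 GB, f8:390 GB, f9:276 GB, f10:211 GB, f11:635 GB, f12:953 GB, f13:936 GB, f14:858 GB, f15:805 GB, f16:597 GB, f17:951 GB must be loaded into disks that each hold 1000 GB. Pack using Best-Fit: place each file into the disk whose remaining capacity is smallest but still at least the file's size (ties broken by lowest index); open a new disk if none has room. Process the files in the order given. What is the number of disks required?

11 disks

disk 1: place f1 (419 GB), 581 GB left
disk 2: place f2 (583 GB), 417 GB left
disk 2: place f3 (365 GB), 52 GB left
disk 1: place f4 (461 GB), 120 GB left
disk 3: place f5 (498 GB), 502 GB left
disk 3: place f6 (193 GB), 309 GB left
disk 4: place f7 (458 GB), 542 GB left
disk 4: place f8 (390 GB), 152 GB left
disk 3: place f9 (276 GB), 33 GB left
disk 5: place f10 (211 GB), 789 GB left
disk 5: place f11 (635 GB), 154 GB left
disk 6: place f12 (953 GB), 47 GB left
disk 7: place f13 (936 GB), 64 GB left
disk 8: place f14 (858 GB), 142 GB left
disk 9: place f15 (805 GB), 195 GB left
disk 10: place f16 (597 GB), 403 GB left
disk 11: place f17 (951 GB), 49 GB left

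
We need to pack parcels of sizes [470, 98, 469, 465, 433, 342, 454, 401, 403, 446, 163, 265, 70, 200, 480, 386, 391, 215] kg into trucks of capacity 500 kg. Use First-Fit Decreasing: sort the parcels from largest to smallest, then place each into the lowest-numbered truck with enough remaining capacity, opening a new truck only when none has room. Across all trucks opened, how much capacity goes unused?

Sorted descending: 480, 470, 469, 465, 454, 446, 433, 403, 401, 391, 386, 342, 265, 215, 200, 163, 98, 70.
480 kg → truck 1 (remaining 20 kg)
470 kg → truck 2 (remaining 30 kg)
469 kg → truck 3 (remaining 31 kg)
465 kg → truck 4 (remaining 35 kg)
454 kg → truck 5 (remaining 46 kg)
446 kg → truck 6 (remaining 54 kg)
433 kg → truck 7 (remaining 67 kg)
403 kg → truck 8 (remaining 97 kg)
401 kg → truck 9 (remaining 99 kg)
391 kg → truck 10 (remaining 109 kg)
386 kg → truck 11 (remaining 114 kg)
342 kg → truck 12 (remaining 158 kg)
265 kg → truck 13 (remaining 235 kg)
215 kg → truck 13 (remaining 20 kg)
200 kg → truck 14 (remaining 300 kg)
163 kg → truck 14 (remaining 137 kg)
98 kg → truck 9 (remaining 1 kg)
70 kg → truck 8 (remaining 27 kg)
14 trucks × 500 kg = 7000 kg; used 6151 kg; unused 849 kg.

849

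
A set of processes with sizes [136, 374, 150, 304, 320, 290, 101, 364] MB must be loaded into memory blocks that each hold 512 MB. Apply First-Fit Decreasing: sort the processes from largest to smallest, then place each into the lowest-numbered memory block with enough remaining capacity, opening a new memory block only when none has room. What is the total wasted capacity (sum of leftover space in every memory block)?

Sorted descending: 374, 364, 320, 304, 290, 150, 136, 101.
374 MB → memory block 1 (remaining 138 MB)
364 MB → memory block 2 (remaining 148 MB)
320 MB → memory block 3 (remaining 192 MB)
304 MB → memory block 4 (remaining 208 MB)
290 MB → memory block 5 (remaining 222 MB)
150 MB → memory block 3 (remaining 42 MB)
136 MB → memory block 1 (remaining 2 MB)
101 MB → memory block 2 (remaining 47 MB)
5 memory blocks × 512 MB = 2560 MB; used 2039 MB; unused 521 MB.

521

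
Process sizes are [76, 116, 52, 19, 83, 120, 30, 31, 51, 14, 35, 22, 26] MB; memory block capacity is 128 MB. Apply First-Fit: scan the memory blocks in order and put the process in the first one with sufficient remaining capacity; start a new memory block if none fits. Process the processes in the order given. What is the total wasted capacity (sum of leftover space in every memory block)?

memory block 1: place 76 MB, 52 MB left
memory block 2: place 116 MB, 12 MB left
memory block 1: place 52 MB, 0 MB left
memory block 3: place 19 MB, 109 MB left
memory block 3: place 83 MB, 26 MB left
memory block 4: place 120 MB, 8 MB left
memory block 5: place 30 MB, 98 MB left
memory block 5: place 31 MB, 67 MB left
memory block 5: place 51 MB, 16 MB left
memory block 3: place 14 MB, 12 MB left
memory block 6: place 35 MB, 93 MB left
memory block 6: place 22 MB, 71 MB left
memory block 6: place 26 MB, 45 MB left
6 memory blocks × 128 MB = 768 MB; used 675 MB; unused 93 MB.

93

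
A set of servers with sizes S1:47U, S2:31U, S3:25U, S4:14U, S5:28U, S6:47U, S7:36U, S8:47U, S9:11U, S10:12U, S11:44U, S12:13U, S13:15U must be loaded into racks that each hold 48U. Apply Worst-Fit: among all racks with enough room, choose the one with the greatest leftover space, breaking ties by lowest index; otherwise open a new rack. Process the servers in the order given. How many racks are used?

9 racks

S1 (47U) → rack 1 (remaining 1U)
S2 (31U) → rack 2 (remaining 17U)
S3 (25U) → rack 3 (remaining 23U)
S4 (14U) → rack 3 (remaining 9U)
S5 (28U) → rack 4 (remaining 20U)
S6 (47U) → rack 5 (remaining 1U)
S7 (36U) → rack 6 (remaining 12U)
S8 (47U) → rack 7 (remaining 1U)
S9 (11U) → rack 4 (remaining 9U)
S10 (12U) → rack 2 (remaining 5U)
S11 (44U) → rack 8 (remaining 4U)
S12 (13U) → rack 9 (remaining 35U)
S13 (15U) → rack 9 (remaining 20U)
Final racks: [47] [31,12] [25,14] [28,11] [47] [36] [47] [44] [13,15].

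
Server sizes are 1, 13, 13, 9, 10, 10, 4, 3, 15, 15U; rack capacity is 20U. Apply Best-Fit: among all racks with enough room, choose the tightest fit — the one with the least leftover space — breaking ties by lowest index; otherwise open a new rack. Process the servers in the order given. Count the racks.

1U → rack 1 (remaining 19U)
13U → rack 1 (remaining 6U)
13U → rack 2 (remaining 7U)
9U → rack 3 (remaining 11U)
10U → rack 3 (remaining 1U)
10U → rack 4 (remaining 10U)
4U → rack 1 (remaining 2U)
3U → rack 2 (remaining 4U)
15U → rack 5 (remaining 5U)
15U → rack 6 (remaining 5U)
Final racks: [1,13,4] [13,3] [9,10] [10] [15] [15].

6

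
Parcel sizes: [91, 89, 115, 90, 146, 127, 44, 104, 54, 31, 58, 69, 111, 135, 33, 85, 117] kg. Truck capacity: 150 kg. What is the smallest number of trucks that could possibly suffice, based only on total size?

Total size = 91 + 89 + 115 + 90 + 146 + 127 + 44 + 104 + 54 + 31 + 58 + 69 + 111 + 135 + 33 + 85 + 117 = 1499 kg.
⌈1499 / 150⌉ = 10.

10 trucks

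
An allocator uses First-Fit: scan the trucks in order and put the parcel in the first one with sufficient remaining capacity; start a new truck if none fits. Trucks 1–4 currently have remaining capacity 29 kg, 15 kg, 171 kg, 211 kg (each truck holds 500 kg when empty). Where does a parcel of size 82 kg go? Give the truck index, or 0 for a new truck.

Trucks with room: truck 3 (171 kg), truck 4 (211 kg).
The first with room is truck 3.

3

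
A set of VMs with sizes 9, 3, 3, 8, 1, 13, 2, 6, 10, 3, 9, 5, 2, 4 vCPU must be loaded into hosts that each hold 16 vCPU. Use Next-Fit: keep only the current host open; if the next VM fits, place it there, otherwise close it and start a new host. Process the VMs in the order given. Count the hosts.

6 hosts

host 1: place 9 vCPU, 7 vCPU left
host 1: place 3 vCPU, 4 vCPU left
host 1: place 3 vCPU, 1 vCPU left
host 2: place 8 vCPU, 8 vCPU left
host 2: place 1 vCPU, 7 vCPU left
host 3: place 13 vCPU, 3 vCPU left
host 3: place 2 vCPU, 1 vCPU left
host 4: place 6 vCPU, 10 vCPU left
host 4: place 10 vCPU, 0 vCPU left
host 5: place 3 vCPU, 13 vCPU left
host 5: place 9 vCPU, 4 vCPU left
host 6: place 5 vCPU, 11 vCPU left
host 6: place 2 vCPU, 9 vCPU left
host 6: place 4 vCPU, 5 vCPU left
Final hosts: [9,3,3] [8,1] [13,2] [6,10] [3,9] [5,2,4].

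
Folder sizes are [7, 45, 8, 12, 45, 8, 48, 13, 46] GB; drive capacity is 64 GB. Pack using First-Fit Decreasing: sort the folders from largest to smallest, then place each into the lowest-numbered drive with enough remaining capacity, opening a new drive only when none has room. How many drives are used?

4 drives

Sorted descending: 48, 46, 45, 45, 13, 12, 8, 8, 7.
drive 1: place 48 GB, 16 GB left
drive 2: place 46 GB, 18 GB left
drive 3: place 45 GB, 19 GB left
drive 4: place 45 GB, 19 GB left
drive 1: place 13 GB, 3 GB left
drive 2: place 12 GB, 6 GB left
drive 3: place 8 GB, 11 GB left
drive 3: place 8 GB, 3 GB left
drive 4: place 7 GB, 12 GB left
Final drives: [48,13] [46,12] [45,8,8] [45,7].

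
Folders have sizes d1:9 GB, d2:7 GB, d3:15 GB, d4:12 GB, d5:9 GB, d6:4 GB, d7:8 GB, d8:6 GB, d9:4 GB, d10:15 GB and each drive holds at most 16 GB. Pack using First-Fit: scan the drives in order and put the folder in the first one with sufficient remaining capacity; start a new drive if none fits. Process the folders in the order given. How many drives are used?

6 drives

d1 (9 GB) → drive 1 (remaining 7 GB)
d2 (7 GB) → drive 1 (remaining 0 GB)
d3 (15 GB) → drive 2 (remaining 1 GB)
d4 (12 GB) → drive 3 (remaining 4 GB)
d5 (9 GB) → drive 4 (remaining 7 GB)
d6 (4 GB) → drive 3 (remaining 0 GB)
d7 (8 GB) → drive 5 (remaining 8 GB)
d8 (6 GB) → drive 4 (remaining 1 GB)
d9 (4 GB) → drive 5 (remaining 4 GB)
d10 (15 GB) → drive 6 (remaining 1 GB)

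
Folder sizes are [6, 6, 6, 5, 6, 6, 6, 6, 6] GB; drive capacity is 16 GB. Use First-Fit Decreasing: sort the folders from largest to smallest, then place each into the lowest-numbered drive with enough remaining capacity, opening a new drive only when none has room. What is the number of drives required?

Sorted descending: 6, 6, 6, 6, 6, 6, 6, 6, 5.
drive 1: place 6 GB, 10 GB left
drive 1: place 6 GB, 4 GB left
drive 2: place 6 GB, 10 GB left
drive 2: place 6 GB, 4 GB left
drive 3: place 6 GB, 10 GB left
drive 3: place 6 GB, 4 GB left
drive 4: place 6 GB, 10 GB left
drive 4: place 6 GB, 4 GB left
drive 5: place 5 GB, 11 GB left
Final drives: [6,6] [6,6] [6,6] [6,6] [5].

5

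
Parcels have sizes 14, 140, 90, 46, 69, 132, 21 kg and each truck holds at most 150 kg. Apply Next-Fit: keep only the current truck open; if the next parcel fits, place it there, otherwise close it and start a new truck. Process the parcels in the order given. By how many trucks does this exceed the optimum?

2

Next-Fit: [14] [140] [90,46] [69] [132] [21] → 6 trucks.
Total size 512 kg; any packing needs at least ⌈512/150⌉ = 4 trucks.
An optimal packing achieves that bound: [140] [132,14] [90,46] [69,21] → 4 trucks.
Excess: 6 − 4 = 2.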